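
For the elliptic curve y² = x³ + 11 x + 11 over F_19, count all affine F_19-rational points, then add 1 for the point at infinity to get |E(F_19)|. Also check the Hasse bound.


Affine points = {(0, 7), (0, 12), (1, 2), (1, 17), (4, 9), (4, 10), (5, 1), (5, 18), (10, 0), (11, 0), (12, 3), (12, 16), (15, 6), (15, 13), (17, 0)}; affine count = 15; |E(F_19)| = 16.

Discriminant check: Δ ∝ 4a³ + 27b² = 4·11³ + 27·11² = 4·1331 + 27·121 ≡ 3 (mod 19). Nonzero ⇒ E is nonsingular.
For each x ∈ F_19, compute rhs = x³ + 11·x + 11 mod 19, then count y ∈ F_19 with y² ≡ rhs.
  x = 0: rhs = 11, matching y values: 7, 12 (2 points).
  x = 1: rhs = 4, matching y values: 2, 17 (2 points).
  x = 2: rhs = 3, matching y values: none (0 points).
  x = 3: rhs = 14, matching y values: none (0 points).
  x = 4: rhs = 5, matching y values: 9, 10 (2 points).
  x = 5: rhs = 1, matching y values: 1, 18 (2 points).
  x = 6: rhs = 8, matching y values: none (0 points).
  x = 7: rhs = 13, matching y values: none (0 points).
  x = 8: rhs = 3, matching y values: none (0 points).
  x = 9: rhs = 3, matching y values: none (0 points).
  x = 10: rhs = 0, matching y values: 0 (1 points).
  x = 11: rhs = 0, matching y values: 0 (1 points).
  x = 12: rhs = 9, matching y values: 3, 16 (2 points).
  x = 13: rhs = 14, matching y values: none (0 points).
  x = 14: rhs = 2, matching y values: none (0 points).
  x = 15: rhs = 17, matching y values: 6, 13 (2 points).
  x = 16: rhs = 8, matching y values: none (0 points).
  x = 17: rhs = 0, matching y values: 0 (1 points).
  x = 18: rhs = 18, matching y values: none (0 points).
Total affine count: 15.
Full point count |E(F_19)| = 15 + 1 = 16.
Hasse bound: |16 − (19+1)| = |-4| = 4 ≤ 2√19 ≈ 8.7178 ✓.


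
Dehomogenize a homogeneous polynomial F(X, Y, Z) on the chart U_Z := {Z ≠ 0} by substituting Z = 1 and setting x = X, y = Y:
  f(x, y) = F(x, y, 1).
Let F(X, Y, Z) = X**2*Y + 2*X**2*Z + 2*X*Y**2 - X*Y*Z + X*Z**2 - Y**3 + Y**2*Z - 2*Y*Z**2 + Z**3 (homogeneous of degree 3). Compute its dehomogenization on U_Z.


f(x, y) = x**2*y + 2*x**2 + 2*x*y**2 - x*y + x - y**3 + y**2 - 2*y + 1

On U_Z we set Z = 1. Each monomial c·X^i·Y^j·Z^k in F becomes c·x^i·y^j·1^k = c·x^i·y^j.
Substituting Z = 1: F(X, Y, 1) = x**2*y + 2*x**2 + 2*x*y**2 - x*y + x - y**3 + y**2 - 2*y + 1.
Note: deg(f) ≤ deg(F) = 3; strict inequality happens when F is divisible by Z (lost terms).


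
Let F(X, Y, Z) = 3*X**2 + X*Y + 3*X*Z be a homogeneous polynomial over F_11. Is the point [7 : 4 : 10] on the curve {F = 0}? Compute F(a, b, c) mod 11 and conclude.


F(7,4,10) ≡ 0 (mod 11); P is on the curve.

Evaluate F(7, 4, 10) term-by-term (mod 11).
  3*X**2 ↦ 3·49·1·1 = 147
  X*Y ↦ 1·7·4·1 = 28
  3*X*Z ↦ 3·7·1·10 = 210
Sum: F(7, 4, 10) = (147) + (28) + (210) = 385.
Reducing mod 11: 385 ≡ 0 (mod 11).
Since F(a, b, c) ≡ 0 (mod 11), P lies on the curve.


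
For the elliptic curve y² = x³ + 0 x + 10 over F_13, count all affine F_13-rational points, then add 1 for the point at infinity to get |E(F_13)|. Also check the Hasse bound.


Affine points = {(0, 6), (0, 7), (4, 3), (4, 10), (10, 3), (10, 10), (12, 3), (12, 10)}; affine count = 8; |E(F_13)| = 9.

Discriminant check: Δ ∝ 4a³ + 27b² = 4·0³ + 27·10² = 4·0 + 27·100 ≡ 9 (mod 13). Nonzero ⇒ E is nonsingular.
For each x ∈ F_13, compute rhs = x³ + 0·x + 10 mod 13, then count y ∈ F_13 with y² ≡ rhs.
  x = 0: rhs = 10, matching y values: 6, 7 (2 points).
  x = 1: rhs = 11, matching y values: none (0 points).
  x = 2: rhs = 5, matching y values: none (0 points).
  x = 3: rhs = 11, matching y values: none (0 points).
  x = 4: rhs = 9, matching y values: 3, 10 (2 points).
  x = 5: rhs = 5, matching y values: none (0 points).
  x = 6: rhs = 5, matching y values: none (0 points).
  x = 7: rhs = 2, matching y values: none (0 points).
  x = 8: rhs = 2, matching y values: none (0 points).
  x = 9: rhs = 11, matching y values: none (0 points).
  x = 10: rhs = 9, matching y values: 3, 10 (2 points).
  x = 11: rhs = 2, matching y values: none (0 points).
  x = 12: rhs = 9, matching y values: 3, 10 (2 points).
Total affine count: 8.
Full point count |E(F_13)| = 8 + 1 = 9.
Hasse bound: |9 − (13+1)| = |-5| = 5 ≤ 2√13 ≈ 7.2111 ✓.


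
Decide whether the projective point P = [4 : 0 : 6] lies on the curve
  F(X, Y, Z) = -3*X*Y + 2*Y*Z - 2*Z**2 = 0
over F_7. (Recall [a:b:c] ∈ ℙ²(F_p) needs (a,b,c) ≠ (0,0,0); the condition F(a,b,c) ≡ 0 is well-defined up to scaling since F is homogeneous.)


F(4,0,6) ≡ 5 (mod 7); P is NOT on the curve.

Evaluate F(4, 0, 6) term-by-term (mod 7).
  -3*X*Y ↦ -3·4·0·1 = 0
  2*Y*Z ↦ 2·1·0·6 = 0
  -2*Z**2 ↦ -2·1·1·36 = -72
Sum: F(4, 0, 6) = (0) + (0) + (-72) = -72.
Reducing mod 7: -72 ≡ 5 (mod 7).
Since F(a, b, c) ≡ 5 ≠ 0 (mod 7), P does NOT lie on the curve.


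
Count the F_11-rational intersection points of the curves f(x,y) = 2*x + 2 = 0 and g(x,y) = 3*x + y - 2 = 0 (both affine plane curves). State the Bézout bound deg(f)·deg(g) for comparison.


Common zeros: {(10, 5)}; count = 1; Bézout bound = 1.

deg(f) = 1, deg(g) = 1, so Bézout bound = 1.
Scan x ∈ F_11. For each x, list the y ∈ F_11 with f(x, y) ≡ 0 and those with g(x, y) ≡ 0 (mod 11); the common zeros in that column are the intersection.
  x = 0: f ≡ 0 at y ∈ ∅; g ≡ 0 at y ∈ {2}; common: ∅.
  x = 1: f ≡ 0 at y ∈ ∅; g ≡ 0 at y ∈ {10}; common: ∅.
  x = 2: f ≡ 0 at y ∈ ∅; g ≡ 0 at y ∈ {7}; common: ∅.
  x = 3: f ≡ 0 at y ∈ ∅; g ≡ 0 at y ∈ {4}; common: ∅.
  x = 4: f ≡ 0 at y ∈ ∅; g ≡ 0 at y ∈ {1}; common: ∅.
  x = 5: f ≡ 0 at y ∈ ∅; g ≡ 0 at y ∈ {9}; common: ∅.
  x = 6: f ≡ 0 at y ∈ ∅; g ≡ 0 at y ∈ {6}; common: ∅.
  x = 7: f ≡ 0 at y ∈ ∅; g ≡ 0 at y ∈ {3}; common: ∅.
  x = 8: f ≡ 0 at y ∈ ∅; g ≡ 0 at y ∈ {0}; common: ∅.
  x = 9: f ≡ 0 at y ∈ ∅; g ≡ 0 at y ∈ {8}; common: ∅.
  x = 10: f ≡ 0 at y ∈ {0, 1, 2, 3, 4, 5, 6, 7, 8, 9, 10}; g ≡ 0 at y ∈ {5}; common: {5}.
Collecting: common zeros = {(10, 5)}, so the count is 1.
Comparison with the Bézout bound: 1 ≤ 1 = deg(f)·deg(g), as expected for curves with no common component (the bound is attained).


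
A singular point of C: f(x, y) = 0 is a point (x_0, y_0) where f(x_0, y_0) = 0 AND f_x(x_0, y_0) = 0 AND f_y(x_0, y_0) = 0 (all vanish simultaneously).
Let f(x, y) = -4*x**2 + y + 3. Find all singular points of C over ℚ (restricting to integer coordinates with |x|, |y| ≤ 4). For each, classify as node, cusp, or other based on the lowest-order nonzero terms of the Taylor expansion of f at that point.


No singular points in the scanned grid; C is smooth there.

Compute partial derivatives:
  f_x = -8*x.
  f_y = 1.
f_y = 1 is a nonzero constant, so f_y never vanishes: no point (x, y) can satisfy f = f_x = f_y = 0. In particular no (x, y) ∈ {−4, ..., 4}² is singular; the curve is smooth.


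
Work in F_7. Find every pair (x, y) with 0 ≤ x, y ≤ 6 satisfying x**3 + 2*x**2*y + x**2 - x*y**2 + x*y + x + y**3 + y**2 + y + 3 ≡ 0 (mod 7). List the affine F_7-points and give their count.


Affine F_7-points: {(0, 3), (2, 1), (3, 0), (3, 1), (4, 5), (6, 1)}; count = 6.

For each of the 49 pairs (x, y) ∈ F_7², evaluate f(x, y) mod 7. Record the zeros.
  x = 0: [0↦3, 1↦6, 2↦3, 3↦0, 4↦3, 5↦4, 6↦2]  zeros at y ∈ {3}
  x = 1: [0↦6, 1↦4, 2↦1, 3↦3, 4↦2, 5↦4, 6↦1]  zeros at y ∈ ∅
  x = 2: [0↦3, 1↦0, 2↦1, 3↦5, 4↦4, 5↦4, 6↦4]  zeros at y ∈ {1}
  x = 3: [0↦0, 1↦0, 2↦2, 3↦5, 4↦1, 5↦3, 6↦3]  zeros at y ∈ {0, 1}
  x = 4: [0↦3, 1↦3, 2↦3, 3↦2, 4↦6, 5↦0, 6↦4]  zeros at y ∈ {5}
  x = 5: [0↦4, 1↦1, 2↦3, 3↦2, 4↦4, 5↦1, 6↦6]  zeros at y ∈ ∅
  x = 6: [0↦2, 1↦0, 2↦1, 3↦4, 4↦1, 5↦5, 6↦1]  zeros at y ∈ {1}
Collecting zeros: affine points = {(0, 3), (2, 1), (3, 0), (3, 1), (4, 5), (6, 1)}.
Total count |C(F_7)_aff| = 6.


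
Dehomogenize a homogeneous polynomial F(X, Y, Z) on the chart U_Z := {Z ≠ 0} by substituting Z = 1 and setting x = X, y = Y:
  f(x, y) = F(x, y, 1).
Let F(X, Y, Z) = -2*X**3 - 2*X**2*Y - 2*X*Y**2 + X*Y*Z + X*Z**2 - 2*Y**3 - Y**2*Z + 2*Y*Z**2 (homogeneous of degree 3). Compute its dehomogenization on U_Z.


f(x, y) = -2*x**3 - 2*x**2*y - 2*x*y**2 + x*y + x - 2*y**3 - y**2 + 2*y

On U_Z we set Z = 1. Each monomial c·X^i·Y^j·Z^k in F becomes c·x^i·y^j·1^k = c·x^i·y^j.
Substituting Z = 1: F(X, Y, 1) = -2*x**3 - 2*x**2*y - 2*x*y**2 + x*y + x - 2*y**3 - y**2 + 2*y.
Note: deg(f) ≤ deg(F) = 3; strict inequality happens when F is divisible by Z (lost terms).


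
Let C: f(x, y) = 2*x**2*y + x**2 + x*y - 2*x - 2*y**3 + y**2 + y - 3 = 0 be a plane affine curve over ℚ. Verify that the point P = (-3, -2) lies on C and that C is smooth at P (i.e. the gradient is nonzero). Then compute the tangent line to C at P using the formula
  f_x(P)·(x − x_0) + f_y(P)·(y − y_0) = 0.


Tangent line at P: 14*x - 12*y + 18 = 0.

Step 1: f(-3, -2) = 0, so P lies on C.
Step 2: partial derivatives
  f_x(x, y) = 4*x*y + 2*x + y - 2, f_y(x, y) = 2*x**2 + x - 6*y**2 + 2*y + 1.
  f_x(P) = 14, f_y(P) = -12 (gradient nonzero, so P is smooth).
Step 3: tangent line at P: 14·(x − -3) + -12·(y − -2) = 0.
Expanding: 14*x - 12*y + 18 = 0.


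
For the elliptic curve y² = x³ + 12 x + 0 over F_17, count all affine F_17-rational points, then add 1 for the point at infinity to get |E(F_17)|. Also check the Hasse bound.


Affine points = {(0, 0), (1, 8), (1, 9), (2, 7), (2, 10), (5, 7), (5, 10), (6, 4), (6, 13), (7, 6), (7, 11), (8, 8), (8, 9), (9, 2), (9, 15), (10, 7), (10, 10), (11, 1), (11, 16), (12, 6), (12, 11), (15, 6), (15, 11), (16, 2), (16, 15)}; affine count = 25; |E(F_17)| = 26.

Discriminant check: Δ ∝ 4a³ + 27b² = 4·12³ + 27·0² = 4·1728 + 27·0 ≡ 10 (mod 17). Nonzero ⇒ E is nonsingular.
For each x ∈ F_17, compute rhs = x³ + 12·x + 0 mod 17, then count y ∈ F_17 with y² ≡ rhs.
  x = 0: rhs = 0, matching y values: 0 (1 points).
  x = 1: rhs = 13, matching y values: 8, 9 (2 points).
  x = 2: rhs = 15, matching y values: 7, 10 (2 points).
  x = 3: rhs = 12, matching y values: none (0 points).
  x = 4: rhs = 10, matching y values: none (0 points).
  x = 5: rhs = 15, matching y values: 7, 10 (2 points).
  x = 6: rhs = 16, matching y values: 4, 13 (2 points).
  x = 7: rhs = 2, matching y values: 6, 11 (2 points).
  x = 8: rhs = 13, matching y values: 8, 9 (2 points).
  x = 9: rhs = 4, matching y values: 2, 15 (2 points).
  x = 10: rhs = 15, matching y values: 7, 10 (2 points).
  x = 11: rhs = 1, matching y values: 1, 16 (2 points).
  x = 12: rhs = 2, matching y values: 6, 11 (2 points).
  x = 13: rhs = 7, matching y values: none (0 points).
  x = 14: rhs = 5, matching y values: none (0 points).
  x = 15: rhs = 2, matching y values: 6, 11 (2 points).
  x = 16: rhs = 4, matching y values: 2, 15 (2 points).
Total affine count: 25.
Full point count |E(F_17)| = 25 + 1 = 26.
Hasse bound: |26 − (17+1)| = |8| = 8 ≤ 2√17 ≈ 8.2462 ✓.


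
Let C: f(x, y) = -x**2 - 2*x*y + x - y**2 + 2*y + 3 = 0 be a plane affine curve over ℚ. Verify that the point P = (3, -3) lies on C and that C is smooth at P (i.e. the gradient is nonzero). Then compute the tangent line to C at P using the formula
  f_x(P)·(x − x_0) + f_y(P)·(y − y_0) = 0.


Tangent line at P: x + 2*y + 3 = 0.

Step 1: f(3, -3) = 0, so P lies on C.
Step 2: partial derivatives
  f_x(x, y) = -2*x - 2*y + 1, f_y(x, y) = -2*x - 2*y + 2.
  f_x(P) = 1, f_y(P) = 2 (gradient nonzero, so P is smooth).
Step 3: tangent line at P: 1·(x − 3) + 2·(y − -3) = 0.
Expanding: x + 2*y + 3 = 0.


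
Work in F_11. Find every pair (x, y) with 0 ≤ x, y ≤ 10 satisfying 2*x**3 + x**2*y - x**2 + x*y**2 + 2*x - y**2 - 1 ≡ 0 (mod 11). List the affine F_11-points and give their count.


Affine F_11-points: {(1, 9), (2, 9), (3, 6), (4, 4), (4, 9), (5, 6), (5, 7), (6, 0), (6, 6), (7, 5), (7, 7)}; count = 11.

For each of the 121 pairs (x, y) ∈ F_11², evaluate f(x, y) mod 11. Record the zeros.
  x = 0: [0↦10, 1↦9, 2↦6, 3↦1, 4↦5, 5↦7, 6↦7, 7↦5, 8↦1, 9↦6, 10↦9]  zeros at y ∈ ∅
  x = 1: [0↦2, 1↦3, 2↦4, 3↦5, 4↦6, 5↦7, 6↦8, 7↦9, 8↦10, 9↦0, 10↦1]  zeros at y ∈ {9}
  x = 2: [0↦4, 1↦9, 2↦5, 3↦3, 4↦3, 5↦5, 6↦9, 7↦4, 8↦1, 9↦0, 10↦1]  zeros at y ∈ {9}
  x = 3: [0↦6, 1↦6, 2↦10, 3↦7, 4↦8, 5↦2, 6↦0, 7↦2, 8↦8, 9↦7, 10↦10]  zeros at y ∈ {6}
  x = 4: [0↦9, 1↦6, 2↦9, 3↦7, 4↦0, 5↦10, 6↦4, 7↦4, 8↦10, 9↦0, 10↦7]  zeros at y ∈ {4, 9}
  x = 5: [0↦3, 1↦10, 2↦3, 3↦4, 4↦2, 5↦8, 6↦0, 7↦0, 8↦8, 9↦2, 10↦4]  zeros at y ∈ {6, 7}
  x = 6: [0↦0, 1↦8, 2↦4, 3↦10, 4↦4, 5↦8, 6↦0, 7↦2, 8↦3, 9↦3, 10↦2]  zeros at y ∈ {0, 6}
  x = 7: [0↦1, 1↦1, 2↦2, 3↦4, 4↦7, 5↦0, 6↦5, 7↦0, 8↦7, 9↦4, 10↦2]  zeros at y ∈ {5, 7}
  x = 8: [0↦7, 1↦1, 2↦9, 3↦9, 4↦1, 5↦7, 6↦5, 7↦6, 8↦10, 9↦6, 10↦5]  zeros at y ∈ ∅
  x = 9: [0↦8, 1↦9, 2↦4, 3↦4, 4↦9, 5↦8, 6↦1, 7↦10, 8↦2, 9↦10, 10↦1]  zeros at y ∈ ∅
  x = 10: [0↦5, 1↦4, 2↦10, 3↦1, 4↦10, 5↦4, 6↦5, 7↦2, 8↦6, 9↦6, 10↦2]  zeros at y ∈ ∅
Collecting zeros: affine points = {(1, 9), (2, 9), (3, 6), (4, 4), (4, 9), (5, 6), (5, 7), (6, 0), (6, 6), (7, 5), (7, 7)}.
Total count |C(F_11)_aff| = 11.


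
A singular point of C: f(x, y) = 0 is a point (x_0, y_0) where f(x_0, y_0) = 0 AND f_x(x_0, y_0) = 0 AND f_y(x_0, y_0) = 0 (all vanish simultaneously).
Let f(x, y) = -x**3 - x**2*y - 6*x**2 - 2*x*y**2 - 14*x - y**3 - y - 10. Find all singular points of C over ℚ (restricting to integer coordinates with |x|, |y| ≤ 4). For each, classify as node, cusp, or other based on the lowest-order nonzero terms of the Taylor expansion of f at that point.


Singular points: {(-2, 1)}; classification: node.

Compute partial derivatives:
  f_x = -3*x**2 - 2*x*y - 12*x - 2*y**2 - 14.
  f_y = -x**2 - 4*x*y - 3*y**2 - 1.
Scan x_0 ∈ {−4, ..., 4}. For each x_0, f_y(x_0, y) is a polynomial in y; find its integer roots y ∈ {−4, ..., 4}, then test f_x and f at those candidates.
  x = -4: f_y(-4, y) = -3*y**2 + 16*y - 17; no integer root y with |y| ≤ 4.
  x = -3: f_y(-3, y) = -3*y**2 + 12*y - 10; no integer root y with |y| ≤ 4.
  x = -2: f_y(-2, y) = -3*y**2 + 8*y - 5; vanishes at y ∈ {1}. (-2, 1): f_x = 0, f = 0 — SINGULAR.
  x = -1: f_y(-1, y) = -3*y**2 + 4*y - 2; no integer root y with |y| ≤ 4.
  x = 0: f_y(0, y) = -3*y**2 - 1; no integer root y with |y| ≤ 4.
  x = 1: f_y(1, y) = -3*y**2 - 4*y - 2; no integer root y with |y| ≤ 4.
  x = 2: f_y(2, y) = -3*y**2 - 8*y - 5; vanishes at y ∈ {-1}. (2, -1): f_x = -48 ≠ 0.
  x = 3: f_y(3, y) = -3*y**2 - 12*y - 10; no integer root y with |y| ≤ 4.
  x = 4: f_y(4, y) = -3*y**2 - 16*y - 17; no integer root y with |y| ≤ 4.
Only singular point on the grid: (-2, 1).
Classify: substitute x = -2 + u, y = 1 + v and expand: f = -u**3 - u**2*v - u**2 - 2*u*v**2 - v**3 + v**2.
No constant or linear terms (consistent with a singular point). Quadratic part: -u**2 + v**2. Cubic part: -u**3 - u**2*v - 2*u*v**2 - v**3.
The quadratic part v**2 - u**2 = (v − u)(v + u) splits into two distinct linear factors, so there are two distinct tangent lines y − 1 = ±(x − -2) — this is a node (ordinary double point).
Classification: node.


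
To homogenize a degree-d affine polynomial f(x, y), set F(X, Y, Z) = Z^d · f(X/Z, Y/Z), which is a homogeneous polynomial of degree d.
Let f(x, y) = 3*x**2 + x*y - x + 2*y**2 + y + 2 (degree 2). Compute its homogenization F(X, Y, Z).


F(X, Y, Z) = 3*X**2 + X*Y - X*Z + 2*Y**2 + Y*Z + 2*Z**2

deg(f) = 2.
Substitute x = X/Z, y = Y/Z into f, then multiply by Z^2.
  monomial 3·x^2·y^0 ↦ 3·X^2·Y^0·Z^0.
  monomial 1·x^1·y^1 ↦ 1·X^1·Y^1·Z^0.
  monomial -1·x^1·y^0 ↦ -1·X^1·Y^0·Z^1.
  monomial 2·x^0·y^2 ↦ 2·X^0·Y^2·Z^0.
  monomial 1·x^0·y^1 ↦ 1·X^0·Y^1·Z^1.
  monomial 2·x^0·y^0 ↦ 2·X^0·Y^0·Z^2.
Collecting: F(X, Y, Z) = 3*X**2 + X*Y - X*Z + 2*Y**2 + Y*Z + 2*Z**2.


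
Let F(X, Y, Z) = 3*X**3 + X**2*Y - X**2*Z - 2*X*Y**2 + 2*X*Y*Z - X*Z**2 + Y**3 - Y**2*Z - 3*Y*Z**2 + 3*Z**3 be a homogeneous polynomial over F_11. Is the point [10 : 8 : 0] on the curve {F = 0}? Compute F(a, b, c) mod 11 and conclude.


F(10,8,0) ≡ 7 (mod 11); P is NOT on the curve.

Evaluate F(10, 8, 0) term-by-term (mod 11).
  3*X**3 ↦ 3·1000·1·1 = 3000
  X**2*Y ↦ 1·100·8·1 = 800
  -X**2*Z ↦ -1·100·1·0 = 0
  -2*X*Y**2 ↦ -2·10·64·1 = -1280
  2*X*Y*Z ↦ 2·10·8·0 = 0
  -X*Z**2 ↦ -1·10·1·0 = 0
  Y**3 ↦ 1·1·512·1 = 512
  -Y**2*Z ↦ -1·1·64·0 = 0
  -3*Y*Z**2 ↦ -3·1·8·0 = 0
  3*Z**3 ↦ 3·1·1·0 = 0
Sum: F(10, 8, 0) = (3000) + (800) + (0) + (-1280) + (0) + (0) + (512) + (0) + (0) + (0) = 3032.
Reducing mod 11: 3032 ≡ 7 (mod 11).
Since F(a, b, c) ≡ 7 ≠ 0 (mod 11), P does NOT lie on the curve.


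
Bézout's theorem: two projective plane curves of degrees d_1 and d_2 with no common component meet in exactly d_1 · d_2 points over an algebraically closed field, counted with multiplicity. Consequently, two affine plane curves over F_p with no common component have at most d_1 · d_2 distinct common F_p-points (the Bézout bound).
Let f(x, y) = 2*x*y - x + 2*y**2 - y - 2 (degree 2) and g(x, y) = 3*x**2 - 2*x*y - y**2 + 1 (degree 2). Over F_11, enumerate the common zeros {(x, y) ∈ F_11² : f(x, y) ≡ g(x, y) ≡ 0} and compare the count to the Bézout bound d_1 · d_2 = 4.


Common zeros: ∅; count = 0; Bézout bound = 4.

deg(f) = 2, deg(g) = 2, so Bézout bound = 4.
Scan x ∈ F_11. For each x, list the y ∈ F_11 with f(x, y) ≡ 0 and those with g(x, y) ≡ 0 (mod 11); the common zeros in that column are the intersection.
  x = 0: f ≡ 0 at y ∈ ∅; g ≡ 0 at y ∈ {1, 10}; common: ∅.
  x = 1: f ≡ 0 at y ∈ {1, 4}; g ≡ 0 at y ∈ {3, 6}; common: ∅.
  x = 2: f ≡ 0 at y ∈ ∅; g ≡ 0 at y ∈ ∅; common: ∅.
  x = 3: f ≡ 0 at y ∈ ∅; g ≡ 0 at y ∈ {6, 10}; common: ∅.
  x = 4: f ≡ 0 at y ∈ {3, 10}; g ≡ 0 at y ∈ ∅; common: ∅.
  x = 5: f ≡ 0 at y ∈ {5, 7}; g ≡ 0 at y ∈ ∅; common: ∅.
  x = 6: f ≡ 0 at y ∈ {2, 9}; g ≡ 0 at y ∈ ∅; common: ∅.
  x = 7: f ≡ 0 at y ∈ ∅; g ≡ 0 at y ∈ ∅; common: ∅.
  x = 8: f ≡ 0 at y ∈ ∅; g ≡ 0 at y ∈ {1, 5}; common: ∅.
  x = 9: f ≡ 0 at y ∈ {0, 8}; g ≡ 0 at y ∈ ∅; common: ∅.
  x = 10: f ≡ 0 at y ∈ ∅; g ≡ 0 at y ∈ {5, 8}; common: ∅.
Collecting: common zeros = ∅, so the count is 0.
Comparison with the Bézout bound: 0 ≤ 4 = deg(f)·deg(g), as expected for curves with no common component (the affine F_11-count falls short of the bound because intersections may lie at infinity, over extension fields, or carry multiplicity).


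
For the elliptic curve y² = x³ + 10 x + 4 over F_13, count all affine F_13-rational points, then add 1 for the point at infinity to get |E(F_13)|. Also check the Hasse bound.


Affine points = {(0, 2), (0, 11), (3, 3), (3, 10), (4, 2), (4, 11), (5, 6), (5, 7), (7, 1), (7, 12), (9, 2), (9, 11), (10, 5), (10, 8)}; affine count = 14; |E(F_13)| = 15.

Discriminant check: Δ ∝ 4a³ + 27b² = 4·10³ + 27·4² = 4·1000 + 27·16 ≡ 12 (mod 13). Nonzero ⇒ E is nonsingular.
For each x ∈ F_13, compute rhs = x³ + 10·x + 4 mod 13, then count y ∈ F_13 with y² ≡ rhs.
  x = 0: rhs = 4, matching y values: 2, 11 (2 points).
  x = 1: rhs = 2, matching y values: none (0 points).
  x = 2: rhs = 6, matching y values: none (0 points).
  x = 3: rhs = 9, matching y values: 3, 10 (2 points).
  x = 4: rhs = 4, matching y values: 2, 11 (2 points).
  x = 5: rhs = 10, matching y values: 6, 7 (2 points).
  x = 6: rhs = 7, matching y values: none (0 points).
  x = 7: rhs = 1, matching y values: 1, 12 (2 points).
  x = 8: rhs = 11, matching y values: none (0 points).
  x = 9: rhs = 4, matching y values: 2, 11 (2 points).
  x = 10: rhs = 12, matching y values: 5, 8 (2 points).
  x = 11: rhs = 2, matching y values: none (0 points).
  x = 12: rhs = 6, matching y values: none (0 points).
Total affine count: 14.
Full point count |E(F_13)| = 14 + 1 = 15.
Hasse bound: |15 − (13+1)| = |1| = 1 ≤ 2√13 ≈ 7.2111 ✓.


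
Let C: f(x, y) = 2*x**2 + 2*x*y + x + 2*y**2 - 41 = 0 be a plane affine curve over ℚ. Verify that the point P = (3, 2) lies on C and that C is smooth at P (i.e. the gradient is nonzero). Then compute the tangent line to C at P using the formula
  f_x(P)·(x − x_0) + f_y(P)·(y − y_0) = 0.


Tangent line at P: 17*x + 14*y - 79 = 0.

Step 1: f(3, 2) = 0, so P lies on C.
Step 2: partial derivatives
  f_x(x, y) = 4*x + 2*y + 1, f_y(x, y) = 2*x + 4*y.
  f_x(P) = 17, f_y(P) = 14 (gradient nonzero, so P is smooth).
Step 3: tangent line at P: 17·(x − 3) + 14·(y − 2) = 0.
Expanding: 17*x + 14*y - 79 = 0.


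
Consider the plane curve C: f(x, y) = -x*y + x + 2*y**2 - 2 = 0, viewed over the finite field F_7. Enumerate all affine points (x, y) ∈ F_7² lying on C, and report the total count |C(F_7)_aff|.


Affine F_7-points: {(0, 1), (0, 6), (1, 1), (1, 3), (2, 0), (2, 1), (3, 1), (3, 4), (4, 1), (5, 1), (5, 5), (6, 1), (6, 2)}; count = 13.

For each of the 49 pairs (x, y) ∈ F_7², evaluate f(x, y) mod 7. Record the zeros.
  x = 0: [0↦5, 1↦0, 2↦6, 3↦2, 4↦2, 5↦6, 6↦0]  zeros at y ∈ {1, 6}
  x = 1: [0↦6, 1↦0, 2↦5, 3↦0, 4↦6, 5↦2, 6↦2]  zeros at y ∈ {1, 3}
  x = 2: [0↦0, 1↦0, 2↦4, 3↦5, 4↦3, 5↦5, 6↦4]  zeros at y ∈ {0, 1}
  x = 3: [0↦1, 1↦0, 2↦3, 3↦3, 4↦0, 5↦1, 6↦6]  zeros at y ∈ {1, 4}
  x = 4: [0↦2, 1↦0, 2↦2, 3↦1, 4↦4, 5↦4, 6↦1]  zeros at y ∈ {1}
  x = 5: [0↦3, 1↦0, 2↦1, 3↦6, 4↦1, 5↦0, 6↦3]  zeros at y ∈ {1, 5}
  x = 6: [0↦4, 1↦0, 2↦0, 3↦4, 4↦5, 5↦3, 6↦5]  zeros at y ∈ {1, 2}
Collecting zeros: affine points = {(0, 1), (0, 6), (1, 1), (1, 3), (2, 0), (2, 1), (3, 1), (3, 4), (4, 1), (5, 1), (5, 5), (6, 1), (6, 2)}.
Total count |C(F_7)_aff| = 13.


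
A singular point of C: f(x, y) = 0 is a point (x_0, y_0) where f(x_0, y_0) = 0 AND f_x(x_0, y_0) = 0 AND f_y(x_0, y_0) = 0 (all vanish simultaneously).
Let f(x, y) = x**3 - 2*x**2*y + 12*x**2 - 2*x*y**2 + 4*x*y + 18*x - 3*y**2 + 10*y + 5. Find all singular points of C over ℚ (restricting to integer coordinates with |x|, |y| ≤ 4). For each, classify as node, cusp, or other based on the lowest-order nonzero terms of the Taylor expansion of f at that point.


Singular points: {(-2, 3)}; classification: cusp.

Compute partial derivatives:
  f_x = 3*x**2 - 4*x*y + 24*x - 2*y**2 + 4*y + 18.
  f_y = -2*x**2 - 4*x*y + 4*x - 6*y + 10.
Scan x_0 ∈ {−4, ..., 4}. For each x_0, f_y(x_0, y) is a polynomial in y; find its integer roots y ∈ {−4, ..., 4}, then test f_x and f at those candidates.
  x = -4: f_y(-4, y) = 10*y - 38; no integer root y with |y| ≤ 4.
  x = -3: f_y(-3, y) = 6*y - 20; no integer root y with |y| ≤ 4.
  x = -2: f_y(-2, y) = 2*y - 6; vanishes at y ∈ {3}. (-2, 3): f_x = 0, f = 0 — SINGULAR.
  x = -1: f_y(-1, y) = 4 - 2*y; vanishes at y ∈ {2}. (-1, 2): f_x = 5 ≠ 0.
  x = 0: f_y(0, y) = 10 - 6*y; no integer root y with |y| ≤ 4.
  x = 1: f_y(1, y) = 12 - 10*y; no integer root y with |y| ≤ 4.
  x = 2: f_y(2, y) = 10 - 14*y; no integer root y with |y| ≤ 4.
  x = 3: f_y(3, y) = 4 - 18*y; no integer root y with |y| ≤ 4.
  x = 4: f_y(4, y) = -22*y - 6; no integer root y with |y| ≤ 4.
Only singular point on the grid: (-2, 3).
Classify: substitute x = -2 + u, y = 3 + v and expand: f = u**3 - 2*u**2*v - 2*u*v**2 + v**2.
No constant or linear terms (consistent with a singular point). Quadratic part: v**2. Cubic part: u**3 - 2*u**2*v - 2*u*v**2.
The quadratic part v**2 is a perfect square, so there is a single (double) tangent line v = 0, i.e. y = 3. Restricting the cubic part to that line (v = 0) leaves u**3 ≠ 0, so f is not divisible by v and the branch is v² ≈ -u**3 to lowest order — this is a cusp.
Classification: cusp.


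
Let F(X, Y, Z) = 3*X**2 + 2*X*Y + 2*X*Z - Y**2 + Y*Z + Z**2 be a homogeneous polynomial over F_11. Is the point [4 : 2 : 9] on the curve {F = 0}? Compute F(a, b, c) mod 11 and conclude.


F(4,2,9) ≡ 0 (mod 11); P is on the curve.

Evaluate F(4, 2, 9) term-by-term (mod 11).
  3*X**2 ↦ 3·16·1·1 = 48
  2*X*Y ↦ 2·4·2·1 = 16
  2*X*Z ↦ 2·4·1·9 = 72
  -Y**2 ↦ -1·1·4·1 = -4
  Y*Z ↦ 1·1·2·9 = 18
  Z**2 ↦ 1·1·1·81 = 81
Sum: F(4, 2, 9) = (48) + (16) + (72) + (-4) + (18) + (81) = 231.
Reducing mod 11: 231 ≡ 0 (mod 11).
Since F(a, b, c) ≡ 0 (mod 11), P lies on the curve.


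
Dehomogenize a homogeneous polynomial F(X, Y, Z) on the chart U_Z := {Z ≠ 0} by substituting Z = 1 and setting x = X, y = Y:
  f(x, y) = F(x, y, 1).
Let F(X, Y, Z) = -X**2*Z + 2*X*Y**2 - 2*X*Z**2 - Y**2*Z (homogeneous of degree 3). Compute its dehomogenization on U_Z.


f(x, y) = -x**2 + 2*x*y**2 - 2*x - y**2

On U_Z we set Z = 1. Each monomial c·X^i·Y^j·Z^k in F becomes c·x^i·y^j·1^k = c·x^i·y^j.
Substituting Z = 1: F(X, Y, 1) = -x**2 + 2*x*y**2 - 2*x - y**2.
Note: deg(f) ≤ deg(F) = 3; strict inequality happens when F is divisible by Z (lost terms).


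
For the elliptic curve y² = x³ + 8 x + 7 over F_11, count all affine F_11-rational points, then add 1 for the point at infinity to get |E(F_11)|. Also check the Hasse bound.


Affine points = {(1, 4), (1, 7), (2, 3), (2, 8), (3, 5), (3, 6), (4, 2), (4, 9), (8, 0), (9, 4), (9, 7), (10, 3), (10, 8)}; affine count = 13; |E(F_11)| = 14.

Discriminant check: Δ ∝ 4a³ + 27b² = 4·8³ + 27·7² = 4·512 + 27·49 ≡ 5 (mod 11). Nonzero ⇒ E is nonsingular.
For each x ∈ F_11, compute rhs = x³ + 8·x + 7 mod 11, then count y ∈ F_11 with y² ≡ rhs.
  x = 0: rhs = 7, matching y values: none (0 points).
  x = 1: rhs = 5, matching y values: 4, 7 (2 points).
  x = 2: rhs = 9, matching y values: 3, 8 (2 points).
  x = 3: rhs = 3, matching y values: 5, 6 (2 points).
  x = 4: rhs = 4, matching y values: 2, 9 (2 points).
  x = 5: rhs = 7, matching y values: none (0 points).
  x = 6: rhs = 7, matching y values: none (0 points).
  x = 7: rhs = 10, matching y values: none (0 points).
  x = 8: rhs = 0, matching y values: 0 (1 points).
  x = 9: rhs = 5, matching y values: 4, 7 (2 points).
  x = 10: rhs = 9, matching y values: 3, 8 (2 points).
Total affine count: 13.
Full point count |E(F_11)| = 13 + 1 = 14.
Hasse bound: |14 − (11+1)| = |2| = 2 ≤ 2√11 ≈ 6.6332 ✓.


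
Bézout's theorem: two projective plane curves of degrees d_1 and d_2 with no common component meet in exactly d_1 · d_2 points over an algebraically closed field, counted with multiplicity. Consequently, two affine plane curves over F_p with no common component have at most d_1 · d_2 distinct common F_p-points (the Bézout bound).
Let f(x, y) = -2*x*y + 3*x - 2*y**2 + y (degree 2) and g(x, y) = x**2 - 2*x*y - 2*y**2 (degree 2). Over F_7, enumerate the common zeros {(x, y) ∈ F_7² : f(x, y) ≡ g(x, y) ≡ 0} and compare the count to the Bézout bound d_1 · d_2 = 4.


Common zeros: {(0, 0)}; count = 1; Bézout bound = 4.

deg(f) = 2, deg(g) = 2, so Bézout bound = 4.
Scan x ∈ F_7. For each x, list the y ∈ F_7 with f(x, y) ≡ 0 and those with g(x, y) ≡ 0 (mod 7); the common zeros in that column are the intersection.
  x = 0: f ≡ 0 at y ∈ {0, 4}; g ≡ 0 at y ∈ {0}; common: {0}.
  x = 1: f ≡ 0 at y ∈ {1, 2}; g ≡ 0 at y ∈ ∅; common: ∅.
  x = 2: f ≡ 0 at y ∈ {3, 6}; g ≡ 0 at y ∈ ∅; common: ∅.
  x = 3: f ≡ 0 at y ∈ ∅; g ≡ 0 at y ∈ ∅; common: ∅.
  x = 4: f ≡ 0 at y ∈ ∅; g ≡ 0 at y ∈ ∅; common: ∅.
  x = 5: f ≡ 0 at y ∈ ∅; g ≡ 0 at y ∈ ∅; common: ∅.
  x = 6: f ≡ 0 at y ∈ ∅; g ≡ 0 at y ∈ ∅; common: ∅.
Collecting: common zeros = {(0, 0)}, so the count is 1.
Comparison with the Bézout bound: 1 ≤ 4 = deg(f)·deg(g), as expected for curves with no common component (the affine F_7-count falls short of the bound because intersections may lie at infinity, over extension fields, or carry multiplicity).


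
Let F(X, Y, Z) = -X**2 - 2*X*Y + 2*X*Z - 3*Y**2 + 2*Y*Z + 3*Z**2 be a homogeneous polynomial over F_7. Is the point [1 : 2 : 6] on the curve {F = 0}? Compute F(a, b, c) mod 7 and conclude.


F(1,2,6) ≡ 1 (mod 7); P is NOT on the curve.

Evaluate F(1, 2, 6) term-by-term (mod 7).
  -X**2 ↦ -1·1·1·1 = -1
  -2*X*Y ↦ -2·1·2·1 = -4
  2*X*Z ↦ 2·1·1·6 = 12
  -3*Y**2 ↦ -3·1·4·1 = -12
  2*Y*Z ↦ 2·1·2·6 = 24
  3*Z**2 ↦ 3·1·1·36 = 108
Sum: F(1, 2, 6) = (-1) + (-4) + (12) + (-12) + (24) + (108) = 127.
Reducing mod 7: 127 ≡ 1 (mod 7).
Since F(a, b, c) ≡ 1 ≠ 0 (mod 7), P does NOT lie on the curve.


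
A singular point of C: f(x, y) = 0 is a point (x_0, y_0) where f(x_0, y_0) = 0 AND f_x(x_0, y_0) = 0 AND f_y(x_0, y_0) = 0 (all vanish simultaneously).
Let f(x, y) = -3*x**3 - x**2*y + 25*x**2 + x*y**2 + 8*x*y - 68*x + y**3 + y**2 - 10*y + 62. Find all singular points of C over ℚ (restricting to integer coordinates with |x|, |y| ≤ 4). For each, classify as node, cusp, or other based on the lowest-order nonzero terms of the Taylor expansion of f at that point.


Singular points: {(3, -1)}; classification: node.

Compute partial derivatives:
  f_x = -9*x**2 - 2*x*y + 50*x + y**2 + 8*y - 68.
  f_y = -x**2 + 2*x*y + 8*x + 3*y**2 + 2*y - 10.
Scan x_0 ∈ {−4, ..., 4}. For each x_0, f_y(x_0, y) is a polynomial in y; find its integer roots y ∈ {−4, ..., 4}, then test f_x and f at those candidates.
  x = -4: f_y(-4, y) = 3*y**2 - 6*y - 58; no integer root y with |y| ≤ 4.
  x = -3: f_y(-3, y) = 3*y**2 - 4*y - 43; no integer root y with |y| ≤ 4.
  x = -2: f_y(-2, y) = 3*y**2 - 2*y - 30; no integer root y with |y| ≤ 4.
  x = -1: f_y(-1, y) = 3*y**2 - 19; no integer root y with |y| ≤ 4.
  x = 0: f_y(0, y) = 3*y**2 + 2*y - 10; no integer root y with |y| ≤ 4.
  x = 1: f_y(1, y) = 3*y**2 + 4*y - 3; no integer root y with |y| ≤ 4.
  x = 2: f_y(2, y) = 3*y**2 + 6*y + 2; no integer root y with |y| ≤ 4.
  x = 3: f_y(3, y) = 3*y**2 + 8*y + 5; vanishes at y ∈ {-1}. (3, -1): f_x = 0, f = 0 — SINGULAR.
  x = 4: f_y(4, y) = 3*y**2 + 10*y + 6; no integer root y with |y| ≤ 4.
Only singular point on the grid: (3, -1).
Classify: substitute x = 3 + u, y = -1 + v and expand: f = -3*u**3 - u**2*v - u**2 + u*v**2 + v**3 + v**2.
No constant or linear terms (consistent with a singular point). Quadratic part: -u**2 + v**2. Cubic part: -3*u**3 - u**2*v + u*v**2 + v**3.
The quadratic part v**2 - u**2 = (v − u)(v + u) splits into two distinct linear factors, so there are two distinct tangent lines y − -1 = ±(x − 3) — this is a node (ordinary double point).
Classification: node.


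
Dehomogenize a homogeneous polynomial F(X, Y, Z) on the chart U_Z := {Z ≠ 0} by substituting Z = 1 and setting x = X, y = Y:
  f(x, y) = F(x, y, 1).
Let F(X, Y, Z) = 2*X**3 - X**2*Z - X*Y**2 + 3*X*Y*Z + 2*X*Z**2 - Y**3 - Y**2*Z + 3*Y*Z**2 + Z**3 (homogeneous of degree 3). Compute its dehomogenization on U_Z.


f(x, y) = 2*x**3 - x**2 - x*y**2 + 3*x*y + 2*x - y**3 - y**2 + 3*y + 1

On U_Z we set Z = 1. Each monomial c·X^i·Y^j·Z^k in F becomes c·x^i·y^j·1^k = c·x^i·y^j.
Substituting Z = 1: F(X, Y, 1) = 2*x**3 - x**2 - x*y**2 + 3*x*y + 2*x - y**3 - y**2 + 3*y + 1.
Note: deg(f) ≤ deg(F) = 3; strict inequality happens when F is divisible by Z (lost terms).


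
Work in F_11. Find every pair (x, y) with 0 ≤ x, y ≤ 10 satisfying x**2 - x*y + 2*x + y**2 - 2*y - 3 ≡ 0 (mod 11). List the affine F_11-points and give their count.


Affine F_11-points: {(0, 3), (0, 10), (1, 0), (1, 3), (5, 2), (5, 5), (6, 2), (6, 6), (8, 0), (8, 10), (9, 5), (9, 6)}; count = 12.

For each of the 121 pairs (x, y) ∈ F_11², evaluate f(x, y) mod 11. Record the zeros.
  x = 0: [0↦8, 1↦7, 2↦8, 3↦0, 4↦5, 5↦1, 6↦10, 7↦10, 8↦1, 9↦5, 10↦0]  zeros at y ∈ {3, 10}
  x = 1: [0↦0, 1↦9, 2↦9, 3↦0, 4↦4, 5↦10, 6↦7, 7↦6, 8↦7, 9↦10, 10↦4]  zeros at y ∈ {0, 3}
  x = 2: [0↦5, 1↦2, 2↦1, 3↦2, 4↦5, 5↦10, 6↦6, 7↦4, 8↦4, 9↦6, 10↦10]  zeros at y ∈ ∅
  x = 3: [0↦1, 1↦8, 2↦6, 3↦6, 4↦8, 5↦1, 6↦7, 7↦4, 8↦3, 9↦4, 10↦7]  zeros at y ∈ ∅
  x = 4: [0↦10, 1↦5, 2↦2, 3↦1, 4↦2, 5↦5, 6↦10, 7↦6, 8↦4, 9↦4, 10↦6]  zeros at y ∈ ∅
  x = 5: [0↦10, 1↦4, 2↦0, 3↦9, 4↦9, 5↦0, 6↦4, 7↦10, 8↦7, 9↦6, 10↦7]  zeros at y ∈ {2, 5}
  x = 6: [0↦1, 1↦5, 2↦0, 3↦8, 4↦7, 5↦8, 6↦0, 7↦5, 8↦1, 9↦10, 10↦10]  zeros at y ∈ {2, 6}
  x = 7: [0↦5, 1↦8, 2↦2, 3↦9, 4↦7, 5↦7, 6↦9, 7↦2, 8↦8, 9↦5, 10↦4]  zeros at y ∈ ∅
  x = 8: [0↦0, 1↦2, 2↦6, 3↦1, 4↦9, 5↦8, 6↦9, 7↦1, 8↦6, 9↦2, 10↦0]  zeros at y ∈ {0, 10}
  x = 9: [0↦8, 1↦9, 2↦1, 3↦6, 4↦2, 5↦0, 6↦0, 7↦2, 8↦6, 9↦1, 10↦9]  zeros at y ∈ {5, 6}
  x = 10: [0↦7, 1↦7, 2↦9, 3↦2, 4↦8, 5↦5, 6↦4, 7↦5, 8↦8, 9↦2, 10↦9]  zeros at y ∈ ∅
Collecting zeros: affine points = {(0, 3), (0, 10), (1, 0), (1, 3), (5, 2), (5, 5), (6, 2), (6, 6), (8, 0), (8, 10), (9, 5), (9, 6)}.
Total count |C(F_11)_aff| = 12.


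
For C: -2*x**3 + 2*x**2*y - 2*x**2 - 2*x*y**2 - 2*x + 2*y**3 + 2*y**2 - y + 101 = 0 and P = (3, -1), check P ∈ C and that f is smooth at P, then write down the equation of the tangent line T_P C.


Tangent line at P: -82*x + 31*y + 277 = 0.

Step 1: f(3, -1) = 0, so P lies on C.
Step 2: partial derivatives
  f_x(x, y) = -6*x**2 + 4*x*y - 4*x - 2*y**2 - 2, f_y(x, y) = 2*x**2 - 4*x*y + 6*y**2 + 4*y - 1.
  f_x(P) = -82, f_y(P) = 31 (gradient nonzero, so P is smooth).
Step 3: tangent line at P: -82·(x − 3) + 31·(y − -1) = 0.
Expanding: -82*x + 31*y + 277 = 0.


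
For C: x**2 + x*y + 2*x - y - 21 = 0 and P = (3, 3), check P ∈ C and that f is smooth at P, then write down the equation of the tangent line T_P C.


Tangent line at P: 11*x + 2*y - 39 = 0.

Step 1: f(3, 3) = 0, so P lies on C.
Step 2: partial derivatives
  f_x(x, y) = 2*x + y + 2, f_y(x, y) = x - 1.
  f_x(P) = 11, f_y(P) = 2 (gradient nonzero, so P is smooth).
Step 3: tangent line at P: 11·(x − 3) + 2·(y − 3) = 0.
Expanding: 11*x + 2*y - 39 = 0.


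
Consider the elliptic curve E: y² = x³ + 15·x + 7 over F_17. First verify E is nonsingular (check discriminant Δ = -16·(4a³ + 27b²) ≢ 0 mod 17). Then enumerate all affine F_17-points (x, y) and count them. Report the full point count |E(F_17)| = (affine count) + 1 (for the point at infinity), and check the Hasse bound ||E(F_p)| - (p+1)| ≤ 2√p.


Affine points = {(7, 8), (7, 9), (9, 2), (9, 15), (10, 1), (10, 16), (13, 6), (13, 11), (16, 5), (16, 12)}; affine count = 10; |E(F_17)| = 11.

Discriminant check: Δ ∝ 4a³ + 27b² = 4·15³ + 27·7² = 4·3375 + 27·49 ≡ 16 (mod 17). Nonzero ⇒ E is nonsingular.
For each x ∈ F_17, compute rhs = x³ + 15·x + 7 mod 17, then count y ∈ F_17 with y² ≡ rhs.
  x = 0: rhs = 7, matching y values: none (0 points).
  x = 1: rhs = 6, matching y values: none (0 points).
  x = 2: rhs = 11, matching y values: none (0 points).
  x = 3: rhs = 11, matching y values: none (0 points).
  x = 4: rhs = 12, matching y values: none (0 points).
  x = 5: rhs = 3, matching y values: none (0 points).
  x = 6: rhs = 7, matching y values: none (0 points).
  x = 7: rhs = 13, matching y values: 8, 9 (2 points).
  x = 8: rhs = 10, matching y values: none (0 points).
  x = 9: rhs = 4, matching y values: 2, 15 (2 points).
  x = 10: rhs = 1, matching y values: 1, 16 (2 points).
  x = 11: rhs = 7, matching y values: none (0 points).
  x = 12: rhs = 11, matching y values: none (0 points).
  x = 13: rhs = 2, matching y values: 6, 11 (2 points).
  x = 14: rhs = 3, matching y values: none (0 points).
  x = 15: rhs = 3, matching y values: none (0 points).
  x = 16: rhs = 8, matching y values: 5, 12 (2 points).
Total affine count: 10.
Full point count |E(F_17)| = 10 + 1 = 11.
Hasse bound: |11 − (17+1)| = |-7| = 7 ≤ 2√17 ≈ 8.2462 ✓.


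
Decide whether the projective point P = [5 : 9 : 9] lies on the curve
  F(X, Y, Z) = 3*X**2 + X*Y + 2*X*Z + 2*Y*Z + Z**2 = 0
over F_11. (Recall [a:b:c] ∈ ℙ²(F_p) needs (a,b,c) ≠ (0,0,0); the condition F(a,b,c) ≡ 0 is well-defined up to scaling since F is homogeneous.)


F(5,9,9) ≡ 2 (mod 11); P is NOT on the curve.

Evaluate F(5, 9, 9) term-by-term (mod 11).
  3*X**2 ↦ 3·25·1·1 = 75
  X*Y ↦ 1·5·9·1 = 45
  2*X*Z ↦ 2·5·1·9 = 90
  2*Y*Z ↦ 2·1·9·9 = 162
  Z**2 ↦ 1·1·1·81 = 81
Sum: F(5, 9, 9) = (75) + (45) + (90) + (162) + (81) = 453.
Reducing mod 11: 453 ≡ 2 (mod 11).
Since F(a, b, c) ≡ 2 ≠ 0 (mod 11), P does NOT lie on the curve.


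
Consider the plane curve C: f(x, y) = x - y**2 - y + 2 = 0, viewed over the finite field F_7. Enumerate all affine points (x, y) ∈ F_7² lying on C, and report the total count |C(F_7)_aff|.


Affine F_7-points: {(0, 1), (0, 5), (3, 3), (4, 2), (4, 4), (5, 0), (5, 6)}; count = 7.

For each of the 49 pairs (x, y) ∈ F_7², evaluate f(x, y) mod 7. Record the zeros.
  x = 0: [0↦2, 1↦0, 2↦3, 3↦4, 4↦3, 5↦0, 6↦2]  zeros at y ∈ {1, 5}
  x = 1: [0↦3, 1↦1, 2↦4, 3↦5, 4↦4, 5↦1, 6↦3]  zeros at y ∈ ∅
  x = 2: [0↦4, 1↦2, 2↦5, 3↦6, 4↦5, 5↦2, 6↦4]  zeros at y ∈ ∅
  x = 3: [0↦5, 1↦3, 2↦6, 3↦0, 4↦6, 5↦3, 6↦5]  zeros at y ∈ {3}
  x = 4: [0↦6, 1↦4, 2↦0, 3↦1, 4↦0, 5↦4, 6↦6]  zeros at y ∈ {2, 4}
  x = 5: [0↦0, 1↦5, 2↦1, 3↦2, 4↦1, 5↦5, 6↦0]  zeros at y ∈ {0, 6}
  x = 6: [0↦1, 1↦6, 2↦2, 3↦3, 4↦2, 5↦6, 6↦1]  zeros at y ∈ ∅
Collecting zeros: affine points = {(0, 1), (0, 5), (3, 3), (4, 2), (4, 4), (5, 0), (5, 6)}.
Total count |C(F_7)_aff| = 7.


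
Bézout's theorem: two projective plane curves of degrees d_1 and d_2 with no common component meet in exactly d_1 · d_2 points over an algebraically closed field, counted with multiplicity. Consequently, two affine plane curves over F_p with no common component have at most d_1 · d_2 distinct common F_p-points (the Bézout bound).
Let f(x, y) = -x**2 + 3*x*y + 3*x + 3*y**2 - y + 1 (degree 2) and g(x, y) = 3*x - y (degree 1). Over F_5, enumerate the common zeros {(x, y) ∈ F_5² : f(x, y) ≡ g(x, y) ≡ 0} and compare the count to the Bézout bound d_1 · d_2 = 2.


Common zeros: ∅; count = 0; Bézout bound = 2.

deg(f) = 2, deg(g) = 1, so Bézout bound = 2.
Scan x ∈ F_5. For each x, list the y ∈ F_5 with f(x, y) ≡ 0 and those with g(x, y) ≡ 0 (mod 5); the common zeros in that column are the intersection.
  x = 0: f ≡ 0 at y ∈ {3, 4}; g ≡ 0 at y ∈ {0}; common: ∅.
  x = 1: f ≡ 0 at y ∈ ∅; g ≡ 0 at y ∈ {3}; common: ∅.
  x = 2: f ≡ 0 at y ∈ {2, 3}; g ≡ 0 at y ∈ {1}; common: ∅.
  x = 3: f ≡ 0 at y ∈ ∅; g ≡ 0 at y ∈ {4}; common: ∅.
  x = 4: f ≡ 0 at y ∈ ∅; g ≡ 0 at y ∈ {2}; common: ∅.
Collecting: common zeros = ∅, so the count is 0.
Comparison with the Bézout bound: 0 ≤ 2 = deg(f)·deg(g), as expected for curves with no common component (the affine F_5-count falls short of the bound because intersections may lie at infinity, over extension fields, or carry multiplicity).


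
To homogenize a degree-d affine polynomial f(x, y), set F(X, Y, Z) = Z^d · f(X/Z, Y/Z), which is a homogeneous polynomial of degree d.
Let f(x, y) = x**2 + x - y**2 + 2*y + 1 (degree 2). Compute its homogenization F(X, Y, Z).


F(X, Y, Z) = X**2 + X*Z - Y**2 + 2*Y*Z + Z**2

deg(f) = 2.
Substitute x = X/Z, y = Y/Z into f, then multiply by Z^2.
  monomial 1·x^2·y^0 ↦ 1·X^2·Y^0·Z^0.
  monomial 1·x^1·y^0 ↦ 1·X^1·Y^0·Z^1.
  monomial -1·x^0·y^2 ↦ -1·X^0·Y^2·Z^0.
  monomial 2·x^0·y^1 ↦ 2·X^0·Y^1·Z^1.
  monomial 1·x^0·y^0 ↦ 1·X^0·Y^0·Z^2.
Collecting: F(X, Y, Z) = X**2 + X*Z - Y**2 + 2*Y*Z + Z**2.


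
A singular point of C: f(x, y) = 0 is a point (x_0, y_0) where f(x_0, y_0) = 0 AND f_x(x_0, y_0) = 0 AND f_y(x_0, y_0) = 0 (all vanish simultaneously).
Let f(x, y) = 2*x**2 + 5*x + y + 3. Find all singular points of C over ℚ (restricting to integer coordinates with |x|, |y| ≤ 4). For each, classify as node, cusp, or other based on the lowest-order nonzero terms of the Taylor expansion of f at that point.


No singular points in the scanned grid; C is smooth there.

Compute partial derivatives:
  f_x = 4*x + 5.
  f_y = 1.
f_y = 1 is a nonzero constant, so f_y never vanishes: no point (x, y) can satisfy f = f_x = f_y = 0. In particular no (x, y) ∈ {−4, ..., 4}² is singular; the curve is smooth.
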